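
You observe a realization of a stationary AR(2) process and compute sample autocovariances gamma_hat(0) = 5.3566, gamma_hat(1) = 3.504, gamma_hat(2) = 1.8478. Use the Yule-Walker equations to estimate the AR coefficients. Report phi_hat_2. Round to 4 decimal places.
\hat\phi_{2} = -0.1450

The Yule-Walker equations for an AR(p) process read, in matrix form,
  Gamma_p phi = r_p,   with   (Gamma_p)_{ij} = gamma(|i - j|),
                       (r_p)_i = gamma(i),   i,j = 1..p.
Substitute the sample gammas (Toeplitz matrix and right-hand side of size 2):
  Gamma_p = [[5.3566, 3.504], [3.504, 5.3566]]
  r_p     = [3.504, 1.8478]
Written out:
  5.3566 phi_1 + 3.504 phi_2 = 3.504
  3.504 phi_1 + 5.3566 phi_2 = 1.8478
Solve by Cramer's rule:
  det = gamma(0)^2 - gamma(1)^2 = (5.3566)^2 - (3.504)^2 = 28.69316356 - 12.278016 = 16.41514756
  phi_hat_1 = [gamma(1) gamma(0) - gamma(1) gamma(2)] / det = [(3.504)(5.3566) - (3.504)(1.8478)] / 16.41514756 = 12.2948352 / 16.41514756 = 0.749
  phi_hat_2 = [gamma(0) gamma(2) - gamma(1)^2] / det = [(5.3566)(1.8478) - (3.504)^2] / 16.41514756 = -2.38009052 / 16.41514756 = -0.145
So phi_hat = [0.7490, -0.1450].
Therefore phi_hat_2 = -0.1450.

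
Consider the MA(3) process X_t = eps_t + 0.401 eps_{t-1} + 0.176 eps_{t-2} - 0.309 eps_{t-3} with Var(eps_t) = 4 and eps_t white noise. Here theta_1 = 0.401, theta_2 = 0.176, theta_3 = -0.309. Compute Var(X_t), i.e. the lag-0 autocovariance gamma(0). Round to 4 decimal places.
\gamma(0) = 5.1490

For an MA(q) process X_t = eps_t + sum_i theta_i eps_{t-i} with
Var(eps_t) = sigma^2, the variance is
  gamma(0) = sigma^2 * (1 + sum_i theta_i^2).
  sum_i theta_i^2 = (0.401)^2 + (0.176)^2 + (-0.309)^2 = 0.160801 + 0.030976 + 0.095481 = 0.287258.
  gamma(0) = 4 * (1 + 0.287258) = 4 * 1.287258 = 5.149032, which rounds to 5.1490.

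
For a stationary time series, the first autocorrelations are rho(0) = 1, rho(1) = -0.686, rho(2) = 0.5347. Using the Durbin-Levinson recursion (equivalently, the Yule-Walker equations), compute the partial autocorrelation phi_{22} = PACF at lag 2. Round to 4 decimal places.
\phi_{22} = 0.1211

The PACF at lag k is phi_{kk}, the last component of the solution
to the Yule-Walker system G_k phi = r_k where
  (G_k)_{ij} = rho(|i - j|), (r_k)_i = rho(i), i,j = 1..k.
Equivalently, Durbin-Levinson gives phi_{kk} iteratively:
  phi_{11} = rho(1)
  phi_{kk} = [rho(k) - sum_{j=1..k-1} phi_{k-1,j} rho(k-j)]
            / [1 - sum_{j=1..k-1} phi_{k-1,j} rho(j)],
  phi_{k,j} = phi_{k-1,j} - phi_{kk} phi_{k-1,k-j},  j = 1..k-1.
Step k = 1:
  phi_11 = rho(1) = -0.686.
Step k = 2:
  phi_22 = [rho(2) - phi_11 rho(1)] / [1 - phi_11 rho(1)] = [0.5347 - (-0.686)(-0.686)] / [1 - (-0.686)(-0.686)]
         = 0.064104 / 0.529404 = 0.1211.
Therefore phi_{22} = 0.1211.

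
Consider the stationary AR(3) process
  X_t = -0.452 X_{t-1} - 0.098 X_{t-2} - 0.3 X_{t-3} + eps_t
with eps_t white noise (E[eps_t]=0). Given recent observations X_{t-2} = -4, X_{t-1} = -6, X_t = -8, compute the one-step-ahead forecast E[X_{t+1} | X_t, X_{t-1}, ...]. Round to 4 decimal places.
E[X_{t+1} \mid \mathcal F_t] = 5.4040

For an AR(p) model X_t = c + sum_i phi_i X_{t-i} + eps_t, the
one-step-ahead conditional mean is
  E[X_{t+1} | X_t, ...] = c + sum_i phi_i X_{t+1-i}.
Substitute known values:
  E[X_{t+1} | ...] = (-0.452) * (-8) + (-0.098) * (-6) + (-0.3) * (-4)
                   = 5.4040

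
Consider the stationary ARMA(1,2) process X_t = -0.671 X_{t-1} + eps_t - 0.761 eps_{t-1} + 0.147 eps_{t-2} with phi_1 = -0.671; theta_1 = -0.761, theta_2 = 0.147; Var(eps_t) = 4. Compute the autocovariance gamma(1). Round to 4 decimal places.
\gamma(1) = -18.0661

Multiply the model equation by X_{t-k} and take expectations. With theta_0 = psi_0 = 1 and psi_j the MA(infinity) weights, this gives
  gamma(k) - sum_i phi_i gamma(k-i) = c_k,
  c_k = sigma^2 * sum_{j=k..q} theta_j psi_{j-k}   (c_k = 0 for k > q),
using gamma(-m) = gamma(m).
psi-weights needed (psi_j = theta_j + sum_i phi_i psi_{j-i}):
  psi_1 = theta_1 + phi_1 = -0.761 + (-0.671) = -1.432
  psi_2 = theta_2 + phi_1 psi_1 = 0.147 + (-0.671)(-1.432) = 1.107872
Right-hand sides:
  c_0 = sigma^2 (1 + theta_1 psi_1 + theta_2 psi_2) = 4 * (1 + (-0.761)(-1.432) + (0.147)(1.107872)) = 4 * 2.252609 = 9.010437
  c_1 = sigma^2 (theta_1 + theta_2 psi_1) = 4 * (-0.761 + (0.147)(-1.432)) = -3.886016
  c_2 = sigma^2 theta_2 = 4 * (0.147) = 0.588
Equations for k = 0 and k = 1 (AR order 1):
  gamma(0) = phi_1 gamma(1) + c_0
  gamma(1) = phi_1 gamma(0) + c_1
Substituting the second into the first: gamma(0) (1 - phi_1^2) = c_0 + phi_1 c_1, so
  gamma(0) = (c_0 + phi_1 c_1) / (1 - phi_1^2) = (9.010437 + (-0.671)(-3.886016)) / (1 - (-0.671)^2) = 11.617953 / 0.549759 = 21.132812.
  gamma(1) = phi_1 gamma(0) + c_1 = (-0.671)(21.132812) + (-3.886016) = -18.066133.
Therefore gamma(1) = -18.0661 (to 4 decimal places).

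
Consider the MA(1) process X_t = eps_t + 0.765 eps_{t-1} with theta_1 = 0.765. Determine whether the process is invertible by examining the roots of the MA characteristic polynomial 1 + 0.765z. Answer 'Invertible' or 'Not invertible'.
\text{Invertible}

The MA(q) characteristic polynomial is P(z) = 1 + 0.765z.
Invertibility requires all roots to lie outside the unit circle, i.e. |z| > 1 for every root.
This is linear in z: 1 + (0.765) z = 0  =>  z = -1/(0.765) = -1.30719,  |z| = 1.30719.
Moduli of all roots: 1.3072.
All moduli strictly greater than 1? Yes.
Verdict: Invertible.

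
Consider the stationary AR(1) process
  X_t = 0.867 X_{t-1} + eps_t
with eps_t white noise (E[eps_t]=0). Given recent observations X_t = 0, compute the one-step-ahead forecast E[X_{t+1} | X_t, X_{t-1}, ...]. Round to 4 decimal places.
E[X_{t+1} \mid \mathcal F_t] = 0.0000

For an AR(p) model X_t = c + sum_i phi_i X_{t-i} + eps_t, the
one-step-ahead conditional mean is
  E[X_{t+1} | X_t, ...] = c + sum_i phi_i X_{t+1-i}.
Substitute known values:
  E[X_{t+1} | ...] = (0.867) * (0)
                   = 0.0000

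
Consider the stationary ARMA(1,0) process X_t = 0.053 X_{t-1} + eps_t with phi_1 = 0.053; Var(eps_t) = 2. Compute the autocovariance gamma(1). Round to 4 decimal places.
\gamma(1) = 0.1063

Multiply the model equation by X_{t-k} and take expectations. With theta_0 = psi_0 = 1 and psi_j the MA(infinity) weights, this gives
  gamma(k) - sum_i phi_i gamma(k-i) = c_k,
  c_k = sigma^2 * sum_{j=k..q} theta_j psi_{j-k}   (c_k = 0 for k > q),
using gamma(-m) = gamma(m).
Pure AR (q = 0): c_0 = sigma^2 = 2, c_k = 0 for k >= 1.
Equations for k = 0 and k = 1 (AR order 1):
  gamma(0) = phi_1 gamma(1) + c_0
  gamma(1) = phi_1 gamma(0) + c_1
Substituting the second into the first: gamma(0) (1 - phi_1^2) = c_0 + phi_1 c_1, so
  gamma(0) = c_0 / (1 - phi_1^2) = 2 / (1 - (0.053)^2) = 2 / 0.997191 = 2.005634.
  gamma(1) = phi_1 gamma(0) = (0.053)(2.005634) = 0.106299.
Therefore gamma(1) = 0.1063 (to 4 decimal places).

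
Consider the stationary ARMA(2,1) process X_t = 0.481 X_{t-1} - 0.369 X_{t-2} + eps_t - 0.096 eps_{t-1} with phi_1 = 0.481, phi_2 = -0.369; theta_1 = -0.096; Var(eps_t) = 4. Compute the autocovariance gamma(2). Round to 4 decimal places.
\gamma(2) = -1.1299

Multiply the model equation by X_{t-k} and take expectations. With theta_0 = psi_0 = 1 and psi_j the MA(infinity) weights, this gives
  gamma(k) - sum_i phi_i gamma(k-i) = c_k,
  c_k = sigma^2 * sum_{j=k..q} theta_j psi_{j-k}   (c_k = 0 for k > q),
using gamma(-m) = gamma(m).
psi-weights needed (psi_j = theta_j + sum_i phi_i psi_{j-i}):
  psi_1 = theta_1 + phi_1 = -0.096 + (0.481) = 0.385
Right-hand sides:
  c_0 = sigma^2 (1 + theta_1 psi_1) = 4 * (1 + (-0.096)(0.385)) = 4 * 0.96304 = 3.85216
  c_1 = sigma^2 theta_1 = 4 * (-0.096) = -0.384
  c_2 = 0
Equations for k = 0, 1, 2 (AR order 2, c_2 = 0):
  (E0) gamma(0) = phi_1 gamma(1) + phi_2 gamma(2) + c_0
  (E1) gamma(1) = phi_1 gamma(0) + phi_2 gamma(1) + c_1
  (E2) gamma(2) = phi_1 gamma(1) + phi_2 gamma(0)
From (E1): gamma(1) = A gamma(0) + B with
  A = phi_1 / (1 - phi_2) = 0.481 / 1.369 = 0.351351,   B = c_1 / (1 - phi_2) = -0.384 / 1.369 = -0.280497.
Insert (E2) into (E0): gamma(0) (1 - phi_2^2) = phi_1 (1 + phi_2) gamma(1) + c_0.
  phi_1 (1 + phi_2) = (0.481)(0.631) = 0.303511,   1 - phi_2^2 = 0.863839.
Replace gamma(1) by A gamma(0) + B and collect gamma(0):
  gamma(0) [0.863839 - (0.303511)(0.351351)] = (0.303511)(-0.280497) + 3.85216
  gamma(0) * 0.7572 = 3.767026
  gamma(0) = 3.767026 / 0.7572 = 4.974942.
  gamma(1) = A gamma(0) + B = (0.351351)(4.974942) + (-0.280497) = 1.467456.
  gamma(2) = phi_1 gamma(1) + phi_2 gamma(0) = (0.481)(1.467456) + (-0.369)(4.974942) = -1.129907.
Therefore gamma(2) = -1.1299 (to 4 decimal places).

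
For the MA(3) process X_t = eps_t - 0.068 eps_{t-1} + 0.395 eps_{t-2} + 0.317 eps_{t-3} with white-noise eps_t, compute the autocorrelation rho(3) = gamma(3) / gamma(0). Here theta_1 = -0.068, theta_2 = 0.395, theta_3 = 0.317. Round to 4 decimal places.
\rho(3) = 0.2514

For an MA(q) process with theta_0 = 1, the autocovariance is
  gamma(k) = sigma^2 * sum_{i=0..q-k} theta_i * theta_{i+k},
and rho(k) = gamma(k) / gamma(0). Sigma^2 cancels.
  numerator   = (1)*(0.317) = 0.317.
  denominator = (1)^2 + (-0.068)^2 + (0.395)^2 + (0.317)^2 = 1.261138.
  rho(3) = 0.317 / 1.261138 = 0.2514.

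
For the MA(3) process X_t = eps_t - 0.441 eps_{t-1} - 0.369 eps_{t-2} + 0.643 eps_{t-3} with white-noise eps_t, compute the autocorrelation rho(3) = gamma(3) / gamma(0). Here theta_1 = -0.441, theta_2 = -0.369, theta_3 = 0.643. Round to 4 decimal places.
\rho(3) = 0.3687

For an MA(q) process with theta_0 = 1, the autocovariance is
  gamma(k) = sigma^2 * sum_{i=0..q-k} theta_i * theta_{i+k},
and rho(k) = gamma(k) / gamma(0). Sigma^2 cancels.
  numerator   = (1)*(0.643) = 0.643.
  denominator = (1)^2 + (-0.441)^2 + (-0.369)^2 + (0.643)^2 = 1.744091.
  rho(3) = 0.643 / 1.744091 = 0.3687.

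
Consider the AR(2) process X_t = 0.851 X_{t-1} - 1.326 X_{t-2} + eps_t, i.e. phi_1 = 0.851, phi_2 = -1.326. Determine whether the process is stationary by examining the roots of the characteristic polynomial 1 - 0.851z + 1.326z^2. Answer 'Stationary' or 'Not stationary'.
\text{Not stationary}

The AR(p) characteristic polynomial is P(z) = 1 - 0.851z + 1.326z^2.
Stationarity requires all roots to lie outside the unit circle, i.e. |z| > 1 for every root.
Set 1 + (-0.851) z + (1.326) z^2 = 0, i.e. a z^2 + b z + c = 0 with a = 1.326, b = -0.851, c = 1.
Discriminant D = b^2 - 4ac = (-0.851)^2 - 4*(1.326)*1 = 0.724201 - (5.304) = -4.579799.
D < 0, so the roots are the complex-conjugate pair z = (-b +/- i sqrt(-D)) / (2a) = 0.3209 +/- 0.807i.
For a conjugate pair |z|^2 = z * conj(z) = (product of roots) = c/a = 1/(1.326) = 0.754148, so |z| = sqrt(0.754148) = 0.8684 for both roots.
Moduli of all roots: 0.8684, 0.8684.
All moduli strictly greater than 1? No.
Verdict: Not stationary.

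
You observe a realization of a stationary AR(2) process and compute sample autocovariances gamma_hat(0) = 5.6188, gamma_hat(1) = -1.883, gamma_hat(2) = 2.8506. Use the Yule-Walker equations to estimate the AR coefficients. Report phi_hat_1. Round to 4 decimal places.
\hat\phi_{1} = -0.1860

The Yule-Walker equations for an AR(p) process read, in matrix form,
  Gamma_p phi = r_p,   with   (Gamma_p)_{ij} = gamma(|i - j|),
                       (r_p)_i = gamma(i),   i,j = 1..p.
Substitute the sample gammas (Toeplitz matrix and right-hand side of size 2):
  Gamma_p = [[5.6188, -1.883], [-1.883, 5.6188]]
  r_p     = [-1.883, 2.8506]
Written out:
  5.6188 phi_1 - 1.883 phi_2 = -1.883
  -1.883 phi_1 + 5.6188 phi_2 = 2.8506
Solve by Cramer's rule:
  det = gamma(0)^2 - gamma(1)^2 = (5.6188)^2 - (-1.883)^2 = 31.57091344 - 3.545689 = 28.02522444
  phi_hat_1 = [gamma(1) gamma(0) - gamma(1) gamma(2)] / det = [(-1.883)(5.6188) - (-1.883)(2.8506)] / 28.02522444 = -5.2125206 / 28.02522444 = -0.186
  phi_hat_2 = [gamma(0) gamma(2) - gamma(1)^2] / det = [(5.6188)(2.8506) - (-1.883)^2] / 28.02522444 = 12.47126228 / 28.02522444 = 0.445
So phi_hat = [-0.1860, 0.4450].
Therefore phi_hat_1 = -0.1860.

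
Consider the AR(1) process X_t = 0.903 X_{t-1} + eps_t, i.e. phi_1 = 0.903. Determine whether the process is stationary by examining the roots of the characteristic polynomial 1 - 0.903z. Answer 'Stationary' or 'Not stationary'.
\text{Stationary}

The AR(p) characteristic polynomial is P(z) = 1 - 0.903z.
Stationarity requires all roots to lie outside the unit circle, i.e. |z| > 1 for every root.
This is linear in z: 1 + (-0.903) z = 0  =>  z = -1/(-0.903) = 1.10742,  |z| = 1.10742.
Moduli of all roots: 1.1074.
All moduli strictly greater than 1? Yes.
Verdict: Stationary.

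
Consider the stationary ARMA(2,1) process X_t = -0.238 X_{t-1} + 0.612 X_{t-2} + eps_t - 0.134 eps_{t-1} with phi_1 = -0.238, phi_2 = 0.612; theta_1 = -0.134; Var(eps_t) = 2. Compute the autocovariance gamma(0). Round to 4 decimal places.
\gamma(0) = 6.0614

Multiply the model equation by X_{t-k} and take expectations. With theta_0 = psi_0 = 1 and psi_j the MA(infinity) weights, this gives
  gamma(k) - sum_i phi_i gamma(k-i) = c_k,
  c_k = sigma^2 * sum_{j=k..q} theta_j psi_{j-k}   (c_k = 0 for k > q),
using gamma(-m) = gamma(m).
psi-weights needed (psi_j = theta_j + sum_i phi_i psi_{j-i}):
  psi_1 = theta_1 + phi_1 = -0.134 + (-0.238) = -0.372
Right-hand sides:
  c_0 = sigma^2 (1 + theta_1 psi_1) = 2 * (1 + (-0.134)(-0.372)) = 2 * 1.049848 = 2.099696
  c_1 = sigma^2 theta_1 = 2 * (-0.134) = -0.268
  c_2 = 0
Equations for k = 0, 1, 2 (AR order 2, c_2 = 0):
  (E0) gamma(0) = phi_1 gamma(1) + phi_2 gamma(2) + c_0
  (E1) gamma(1) = phi_1 gamma(0) + phi_2 gamma(1) + c_1
  (E2) gamma(2) = phi_1 gamma(1) + phi_2 gamma(0)
From (E1): gamma(1) = A gamma(0) + B with
  A = phi_1 / (1 - phi_2) = -0.238 / 0.388 = -0.613402,   B = c_1 / (1 - phi_2) = -0.268 / 0.388 = -0.690722.
Insert (E2) into (E0): gamma(0) (1 - phi_2^2) = phi_1 (1 + phi_2) gamma(1) + c_0.
  phi_1 (1 + phi_2) = (-0.238)(1.612) = -0.383656,   1 - phi_2^2 = 0.625456.
Replace gamma(1) by A gamma(0) + B and collect gamma(0):
  gamma(0) [0.625456 - (-0.383656)(-0.613402)] = (-0.383656)(-0.690722) + 2.099696
  gamma(0) * 0.390121 = 2.364696
  gamma(0) = 2.364696 / 0.390121 = 6.061447.
Therefore gamma(0) = 6.0614 (to 4 decimal places).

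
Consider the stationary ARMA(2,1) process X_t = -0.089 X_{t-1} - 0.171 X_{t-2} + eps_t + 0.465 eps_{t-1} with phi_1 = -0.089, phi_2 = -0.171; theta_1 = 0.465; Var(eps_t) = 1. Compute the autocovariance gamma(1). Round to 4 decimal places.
\gamma(1) = 0.3069

Multiply the model equation by X_{t-k} and take expectations. With theta_0 = psi_0 = 1 and psi_j the MA(infinity) weights, this gives
  gamma(k) - sum_i phi_i gamma(k-i) = c_k,
  c_k = sigma^2 * sum_{j=k..q} theta_j psi_{j-k}   (c_k = 0 for k > q),
using gamma(-m) = gamma(m).
psi-weights needed (psi_j = theta_j + sum_i phi_i psi_{j-i}):
  psi_1 = theta_1 + phi_1 = 0.465 + (-0.089) = 0.376
Right-hand sides:
  c_0 = sigma^2 (1 + theta_1 psi_1) = 1 * (1 + (0.465)(0.376)) = 1 * 1.17484 = 1.17484
  c_1 = sigma^2 theta_1 = 1 * (0.465) = 0.465
  c_2 = 0
Equations for k = 0, 1, 2 (AR order 2, c_2 = 0):
  (E0) gamma(0) = phi_1 gamma(1) + phi_2 gamma(2) + c_0
  (E1) gamma(1) = phi_1 gamma(0) + phi_2 gamma(1) + c_1
  (E2) gamma(2) = phi_1 gamma(1) + phi_2 gamma(0)
From (E1): gamma(1) = A gamma(0) + B with
  A = phi_1 / (1 - phi_2) = -0.089 / 1.171 = -0.076003,   B = c_1 / (1 - phi_2) = 0.465 / 1.171 = 0.397096.
Insert (E2) into (E0): gamma(0) (1 - phi_2^2) = phi_1 (1 + phi_2) gamma(1) + c_0.
  phi_1 (1 + phi_2) = (-0.089)(0.829) = -0.073781,   1 - phi_2^2 = 0.970759.
Replace gamma(1) by A gamma(0) + B and collect gamma(0):
  gamma(0) [0.970759 - (-0.073781)(-0.076003)] = (-0.073781)(0.397096) + 1.17484
  gamma(0) * 0.965151 = 1.145542
  gamma(0) = 1.145542 / 0.965151 = 1.186904.
  gamma(1) = A gamma(0) + B = (-0.076003)(1.186904) + (0.397096) = 0.306888.
Therefore gamma(1) = 0.3069 (to 4 decimal places).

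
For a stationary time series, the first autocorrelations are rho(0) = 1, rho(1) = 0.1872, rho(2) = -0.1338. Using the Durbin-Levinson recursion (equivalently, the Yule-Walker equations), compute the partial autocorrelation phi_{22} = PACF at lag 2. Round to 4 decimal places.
\phi_{22} = -0.1750

The PACF at lag k is phi_{kk}, the last component of the solution
to the Yule-Walker system G_k phi = r_k where
  (G_k)_{ij} = rho(|i - j|), (r_k)_i = rho(i), i,j = 1..k.
Equivalently, Durbin-Levinson gives phi_{kk} iteratively:
  phi_{11} = rho(1)
  phi_{kk} = [rho(k) - sum_{j=1..k-1} phi_{k-1,j} rho(k-j)]
            / [1 - sum_{j=1..k-1} phi_{k-1,j} rho(j)],
  phi_{k,j} = phi_{k-1,j} - phi_{kk} phi_{k-1,k-j},  j = 1..k-1.
Step k = 1:
  phi_11 = rho(1) = 0.1872.
Step k = 2:
  phi_22 = [rho(2) - phi_11 rho(1)] / [1 - phi_11 rho(1)] = [-0.1338 - (0.1872)(0.1872)] / [1 - (0.1872)(0.1872)]
         = -0.16884384 / 0.96495616 = -0.175.
Therefore phi_{22} = -0.1750.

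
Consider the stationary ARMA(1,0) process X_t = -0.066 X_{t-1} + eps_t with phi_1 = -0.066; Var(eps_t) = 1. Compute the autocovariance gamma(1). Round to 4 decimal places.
\gamma(1) = -0.0663

Multiply the model equation by X_{t-k} and take expectations. With theta_0 = psi_0 = 1 and psi_j the MA(infinity) weights, this gives
  gamma(k) - sum_i phi_i gamma(k-i) = c_k,
  c_k = sigma^2 * sum_{j=k..q} theta_j psi_{j-k}   (c_k = 0 for k > q),
using gamma(-m) = gamma(m).
Pure AR (q = 0): c_0 = sigma^2 = 1, c_k = 0 for k >= 1.
Equations for k = 0 and k = 1 (AR order 1):
  gamma(0) = phi_1 gamma(1) + c_0
  gamma(1) = phi_1 gamma(0) + c_1
Substituting the second into the first: gamma(0) (1 - phi_1^2) = c_0 + phi_1 c_1, so
  gamma(0) = c_0 / (1 - phi_1^2) = 1 / (1 - (-0.066)^2) = 1 / 0.995644 = 1.004375.
  gamma(1) = phi_1 gamma(0) = (-0.066)(1.004375) = -0.066289.
Therefore gamma(1) = -0.0663 (to 4 decimal places).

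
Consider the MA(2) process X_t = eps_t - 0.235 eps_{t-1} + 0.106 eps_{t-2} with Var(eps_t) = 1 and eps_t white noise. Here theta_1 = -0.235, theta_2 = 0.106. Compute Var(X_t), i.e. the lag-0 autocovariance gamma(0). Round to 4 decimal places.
\gamma(0) = 1.0665

For an MA(q) process X_t = eps_t + sum_i theta_i eps_{t-i} with
Var(eps_t) = sigma^2, the variance is
  gamma(0) = sigma^2 * (1 + sum_i theta_i^2).
  sum_i theta_i^2 = (-0.235)^2 + (0.106)^2 = 0.055225 + 0.011236 = 0.066461.
  gamma(0) = 1 * (1 + 0.066461) = 1 * 1.066461 = 1.066461, which rounds to 1.0665.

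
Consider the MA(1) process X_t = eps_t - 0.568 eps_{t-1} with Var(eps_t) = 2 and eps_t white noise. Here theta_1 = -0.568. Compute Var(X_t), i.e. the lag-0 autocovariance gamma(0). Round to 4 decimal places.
\gamma(0) = 2.6452

For an MA(q) process X_t = eps_t + sum_i theta_i eps_{t-i} with
Var(eps_t) = sigma^2, the variance is
  gamma(0) = sigma^2 * (1 + sum_i theta_i^2).
  sum_i theta_i^2 = (-0.568)^2 = 0.322624.
  gamma(0) = 2 * (1 + 0.322624) = 2 * 1.322624 = 2.645248, which rounds to 2.6452.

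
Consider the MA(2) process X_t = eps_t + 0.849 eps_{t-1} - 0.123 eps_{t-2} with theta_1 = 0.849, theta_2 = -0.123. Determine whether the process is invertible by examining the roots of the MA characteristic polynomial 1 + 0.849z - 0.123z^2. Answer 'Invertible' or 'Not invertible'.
\text{Invertible}

The MA(q) characteristic polynomial is P(z) = 1 + 0.849z - 0.123z^2.
Invertibility requires all roots to lie outside the unit circle, i.e. |z| > 1 for every root.
Set 1 + (0.849) z + (-0.123) z^2 = 0, i.e. a z^2 + b z + c = 0 with a = -0.123, b = 0.849, c = 1.
Discriminant D = b^2 - 4ac = (0.849)^2 - 4*(-0.123)*1 = 0.720801 - (-0.492) = 1.212801.
D >= 0, so the roots are real: z = (-b +/- sqrt(D)) / (2a) = (-0.849 +/- 1.101272) / (-0.246).
  z_1 = (-0.849 + 1.101272) / (-0.246) = -1.0255,   |z_1| = 1.0255.
  z_2 = (-0.849 - 1.101272) / (-0.246) = 7.9279,   |z_2| = 7.9279.
Moduli of all roots: 1.0255, 7.9279.
All moduli strictly greater than 1? Yes.
Verdict: Invertible.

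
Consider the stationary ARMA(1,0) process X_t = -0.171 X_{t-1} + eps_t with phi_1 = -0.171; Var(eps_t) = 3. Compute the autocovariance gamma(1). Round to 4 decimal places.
\gamma(1) = -0.5285

Multiply the model equation by X_{t-k} and take expectations. With theta_0 = psi_0 = 1 and psi_j the MA(infinity) weights, this gives
  gamma(k) - sum_i phi_i gamma(k-i) = c_k,
  c_k = sigma^2 * sum_{j=k..q} theta_j psi_{j-k}   (c_k = 0 for k > q),
using gamma(-m) = gamma(m).
Pure AR (q = 0): c_0 = sigma^2 = 3, c_k = 0 for k >= 1.
Equations for k = 0 and k = 1 (AR order 1):
  gamma(0) = phi_1 gamma(1) + c_0
  gamma(1) = phi_1 gamma(0) + c_1
Substituting the second into the first: gamma(0) (1 - phi_1^2) = c_0 + phi_1 c_1, so
  gamma(0) = c_0 / (1 - phi_1^2) = 3 / (1 - (-0.171)^2) = 3 / 0.970759 = 3.090365.
  gamma(1) = phi_1 gamma(0) = (-0.171)(3.090365) = -0.528452.
Therefore gamma(1) = -0.5285 (to 4 decimal places).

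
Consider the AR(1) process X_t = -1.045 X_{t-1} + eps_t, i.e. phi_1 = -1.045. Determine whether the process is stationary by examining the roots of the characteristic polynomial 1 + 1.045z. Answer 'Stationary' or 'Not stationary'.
\text{Not stationary}

The AR(p) characteristic polynomial is P(z) = 1 + 1.045z.
Stationarity requires all roots to lie outside the unit circle, i.e. |z| > 1 for every root.
This is linear in z: 1 + (1.045) z = 0  =>  z = -1/(1.045) = -0.956938,  |z| = 0.956938.
Moduli of all roots: 0.9569.
All moduli strictly greater than 1? No.
Verdict: Not stationary.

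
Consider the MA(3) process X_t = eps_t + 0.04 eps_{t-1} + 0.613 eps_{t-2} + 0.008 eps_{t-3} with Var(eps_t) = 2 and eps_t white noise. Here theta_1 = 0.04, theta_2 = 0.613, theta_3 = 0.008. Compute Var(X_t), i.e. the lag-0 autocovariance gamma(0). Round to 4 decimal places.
\gamma(0) = 2.7549

For an MA(q) process X_t = eps_t + sum_i theta_i eps_{t-i} with
Var(eps_t) = sigma^2, the variance is
  gamma(0) = sigma^2 * (1 + sum_i theta_i^2).
  sum_i theta_i^2 = (0.04)^2 + (0.613)^2 + (0.008)^2 = 0.0016 + 0.375769 + 0.000064 = 0.377433.
  gamma(0) = 2 * (1 + 0.377433) = 2 * 1.377433 = 2.754866, which rounds to 2.7549.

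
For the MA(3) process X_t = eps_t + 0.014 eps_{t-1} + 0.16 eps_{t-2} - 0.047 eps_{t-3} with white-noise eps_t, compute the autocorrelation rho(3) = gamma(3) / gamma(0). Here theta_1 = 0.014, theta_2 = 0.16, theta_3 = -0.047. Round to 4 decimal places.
\rho(3) = -0.0457

For an MA(q) process with theta_0 = 1, the autocovariance is
  gamma(k) = sigma^2 * sum_{i=0..q-k} theta_i * theta_{i+k},
and rho(k) = gamma(k) / gamma(0). Sigma^2 cancels.
  numerator   = (1)*(-0.047) = -0.047.
  denominator = (1)^2 + (0.014)^2 + (0.16)^2 + (-0.047)^2 = 1.028005.
  rho(3) = -0.047 / 1.028005 = -0.0457.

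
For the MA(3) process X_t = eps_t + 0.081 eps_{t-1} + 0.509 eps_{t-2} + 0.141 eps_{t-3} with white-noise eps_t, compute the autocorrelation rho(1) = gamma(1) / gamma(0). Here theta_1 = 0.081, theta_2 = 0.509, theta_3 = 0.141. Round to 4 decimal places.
\rho(1) = 0.1509

For an MA(q) process with theta_0 = 1, the autocovariance is
  gamma(k) = sigma^2 * sum_{i=0..q-k} theta_i * theta_{i+k},
and rho(k) = gamma(k) / gamma(0). Sigma^2 cancels.
  numerator   = (1)*(0.081) + (0.081)*(0.509) + (0.509)*(0.141) = 0.193998.
  denominator = (1)^2 + (0.081)^2 + (0.509)^2 + (0.141)^2 = 1.285523.
  rho(1) = 0.193998 / 1.285523 = 0.1509.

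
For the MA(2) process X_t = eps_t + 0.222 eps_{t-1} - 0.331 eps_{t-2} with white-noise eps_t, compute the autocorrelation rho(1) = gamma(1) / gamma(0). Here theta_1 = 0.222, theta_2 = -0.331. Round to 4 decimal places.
\rho(1) = 0.1282

For an MA(q) process with theta_0 = 1, the autocovariance is
  gamma(k) = sigma^2 * sum_{i=0..q-k} theta_i * theta_{i+k},
and rho(k) = gamma(k) / gamma(0). Sigma^2 cancels.
  numerator   = (1)*(0.222) + (0.222)*(-0.331) = 0.148518.
  denominator = (1)^2 + (0.222)^2 + (-0.331)^2 = 1.158845.
  rho(1) = 0.148518 / 1.158845 = 0.1282.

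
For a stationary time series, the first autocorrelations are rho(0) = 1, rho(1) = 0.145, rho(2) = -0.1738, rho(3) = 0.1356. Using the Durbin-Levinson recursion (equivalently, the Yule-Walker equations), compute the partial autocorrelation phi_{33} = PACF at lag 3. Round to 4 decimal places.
\phi_{33} = 0.2071

The PACF at lag k is phi_{kk}, the last component of the solution
to the Yule-Walker system G_k phi = r_k where
  (G_k)_{ij} = rho(|i - j|), (r_k)_i = rho(i), i,j = 1..k.
Equivalently, Durbin-Levinson gives phi_{kk} iteratively:
  phi_{11} = rho(1)
  phi_{kk} = [rho(k) - sum_{j=1..k-1} phi_{k-1,j} rho(k-j)]
            / [1 - sum_{j=1..k-1} phi_{k-1,j} rho(j)],
  phi_{k,j} = phi_{k-1,j} - phi_{kk} phi_{k-1,k-j},  j = 1..k-1.
Step k = 1:
  phi_11 = rho(1) = 0.145.
Step k = 2:
  phi_22 = [rho(2) - phi_11 rho(1)] / [1 - phi_11 rho(1)] = [-0.1738 - (0.145)(0.145)] / [1 - (0.145)(0.145)]
         = -0.194825 / 0.978975 = -0.199009.
  Update: phi_21 = phi_11 - phi_22 phi_11 = 0.145 - (-0.199009)(0.145) = 0.173856.
Step k = 3:
  phi_33 = [rho(3) - phi_21 rho(2) - phi_22 rho(1)] / [1 - phi_21 rho(1) - phi_22 rho(2)]
    numerator   = 0.1356 - (0.173856)(-0.1738) - (-0.199009)(0.145) = 0.19467256
    denominator = 1 - (0.173856)(0.145) - (-0.199009)(-0.1738) = 0.94020304
  phi_33 = 0.19467256 / 0.94020304 = 0.2071.
Therefore phi_{33} = 0.2071.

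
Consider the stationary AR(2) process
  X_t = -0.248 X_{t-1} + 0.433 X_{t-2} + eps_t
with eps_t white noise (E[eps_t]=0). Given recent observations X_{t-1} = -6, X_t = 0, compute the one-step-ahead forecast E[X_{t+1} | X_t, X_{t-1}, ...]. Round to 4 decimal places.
E[X_{t+1} \mid \mathcal F_t] = -2.5980

For an AR(p) model X_t = c + sum_i phi_i X_{t-i} + eps_t, the
one-step-ahead conditional mean is
  E[X_{t+1} | X_t, ...] = c + sum_i phi_i X_{t+1-i}.
Substitute known values:
  E[X_{t+1} | ...] = (-0.248) * (0) + (0.433) * (-6)
                   = -2.5980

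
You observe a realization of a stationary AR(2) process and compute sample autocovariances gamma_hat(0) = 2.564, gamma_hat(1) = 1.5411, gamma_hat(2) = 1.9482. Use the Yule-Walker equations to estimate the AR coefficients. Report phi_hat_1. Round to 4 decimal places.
\hat\phi_{1} = 0.2260

The Yule-Walker equations for an AR(p) process read, in matrix form,
  Gamma_p phi = r_p,   with   (Gamma_p)_{ij} = gamma(|i - j|),
                       (r_p)_i = gamma(i),   i,j = 1..p.
Substitute the sample gammas (Toeplitz matrix and right-hand side of size 2):
  Gamma_p = [[2.564, 1.5411], [1.5411, 2.564]]
  r_p     = [1.5411, 1.9482]
Written out:
  2.564 phi_1 + 1.5411 phi_2 = 1.5411
  1.5411 phi_1 + 2.564 phi_2 = 1.9482
Solve by Cramer's rule:
  det = gamma(0)^2 - gamma(1)^2 = (2.564)^2 - (1.5411)^2 = 6.574096 - 2.37498921 = 4.19910679
  phi_hat_1 = [gamma(1) gamma(0) - gamma(1) gamma(2)] / det = [(1.5411)(2.564) - (1.5411)(1.9482)] / 4.19910679 = 0.94900938 / 4.19910679 = 0.226
  phi_hat_2 = [gamma(0) gamma(2) - gamma(1)^2] / det = [(2.564)(1.9482) - (1.5411)^2] / 4.19910679 = 2.62019559 / 4.19910679 = 0.624
So phi_hat = [0.2260, 0.6240].
Therefore phi_hat_1 = 0.2260.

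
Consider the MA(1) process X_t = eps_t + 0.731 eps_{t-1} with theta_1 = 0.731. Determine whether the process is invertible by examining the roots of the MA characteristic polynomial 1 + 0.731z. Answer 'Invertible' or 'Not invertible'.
\text{Invertible}

The MA(q) characteristic polynomial is P(z) = 1 + 0.731z.
Invertibility requires all roots to lie outside the unit circle, i.e. |z| > 1 for every root.
This is linear in z: 1 + (0.731) z = 0  =>  z = -1/(0.731) = -1.367989,  |z| = 1.367989.
Moduli of all roots: 1.3680.
All moduli strictly greater than 1? Yes.
Verdict: Invertible.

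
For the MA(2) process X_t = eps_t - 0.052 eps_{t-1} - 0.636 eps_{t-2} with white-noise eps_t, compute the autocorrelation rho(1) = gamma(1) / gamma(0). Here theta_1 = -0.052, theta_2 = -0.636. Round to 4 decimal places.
\rho(1) = -0.0135

For an MA(q) process with theta_0 = 1, the autocovariance is
  gamma(k) = sigma^2 * sum_{i=0..q-k} theta_i * theta_{i+k},
and rho(k) = gamma(k) / gamma(0). Sigma^2 cancels.
  numerator   = (1)*(-0.052) + (-0.052)*(-0.636) = -0.018928.
  denominator = (1)^2 + (-0.052)^2 + (-0.636)^2 = 1.4072.
  rho(1) = -0.018928 / 1.4072 = -0.0135.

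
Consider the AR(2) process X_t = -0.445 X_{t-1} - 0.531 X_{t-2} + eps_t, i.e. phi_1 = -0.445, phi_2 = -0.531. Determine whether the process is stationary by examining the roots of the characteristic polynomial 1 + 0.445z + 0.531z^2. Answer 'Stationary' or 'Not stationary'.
\text{Stationary}

The AR(p) characteristic polynomial is P(z) = 1 + 0.445z + 0.531z^2.
Stationarity requires all roots to lie outside the unit circle, i.e. |z| > 1 for every root.
Set 1 + (0.445) z + (0.531) z^2 = 0, i.e. a z^2 + b z + c = 0 with a = 0.531, b = 0.445, c = 1.
Discriminant D = b^2 - 4ac = (0.445)^2 - 4*(0.531)*1 = 0.198025 - (2.124) = -1.925975.
D < 0, so the roots are the complex-conjugate pair z = (-b +/- i sqrt(-D)) / (2a) = -0.419 +/- 1.3068i.
For a conjugate pair |z|^2 = z * conj(z) = (product of roots) = c/a = 1/(0.531) = 1.883239, so |z| = sqrt(1.883239) = 1.3723 for both roots.
Moduli of all roots: 1.3723, 1.3723.
All moduli strictly greater than 1? Yes.
Verdict: Stationary.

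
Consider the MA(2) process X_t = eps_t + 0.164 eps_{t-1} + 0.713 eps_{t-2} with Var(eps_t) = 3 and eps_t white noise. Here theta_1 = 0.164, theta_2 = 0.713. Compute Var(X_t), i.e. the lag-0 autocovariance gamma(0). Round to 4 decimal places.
\gamma(0) = 4.6058

For an MA(q) process X_t = eps_t + sum_i theta_i eps_{t-i} with
Var(eps_t) = sigma^2, the variance is
  gamma(0) = sigma^2 * (1 + sum_i theta_i^2).
  sum_i theta_i^2 = (0.164)^2 + (0.713)^2 = 0.026896 + 0.508369 = 0.535265.
  gamma(0) = 3 * (1 + 0.535265) = 3 * 1.535265 = 4.605795, which rounds to 4.6058.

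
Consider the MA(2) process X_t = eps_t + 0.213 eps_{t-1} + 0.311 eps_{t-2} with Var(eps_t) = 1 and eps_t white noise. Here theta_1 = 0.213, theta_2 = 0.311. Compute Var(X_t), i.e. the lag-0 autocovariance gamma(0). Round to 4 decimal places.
\gamma(0) = 1.1421

For an MA(q) process X_t = eps_t + sum_i theta_i eps_{t-i} with
Var(eps_t) = sigma^2, the variance is
  gamma(0) = sigma^2 * (1 + sum_i theta_i^2).
  sum_i theta_i^2 = (0.213)^2 + (0.311)^2 = 0.045369 + 0.096721 = 0.14209.
  gamma(0) = 1 * (1 + 0.14209) = 1 * 1.14209 = 1.14209, which rounds to 1.1421.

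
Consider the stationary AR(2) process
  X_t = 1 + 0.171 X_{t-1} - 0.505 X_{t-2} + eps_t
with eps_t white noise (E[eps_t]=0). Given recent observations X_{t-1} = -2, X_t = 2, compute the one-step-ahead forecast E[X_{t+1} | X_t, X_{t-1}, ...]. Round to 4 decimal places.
E[X_{t+1} \mid \mathcal F_t] = 2.3520

For an AR(p) model X_t = c + sum_i phi_i X_{t-i} + eps_t, the
one-step-ahead conditional mean is
  E[X_{t+1} | X_t, ...] = c + sum_i phi_i X_{t+1-i}.
Substitute known values:
  E[X_{t+1} | ...] = 1 + (0.171) * (2) + (-0.505) * (-2)
                   = 2.3520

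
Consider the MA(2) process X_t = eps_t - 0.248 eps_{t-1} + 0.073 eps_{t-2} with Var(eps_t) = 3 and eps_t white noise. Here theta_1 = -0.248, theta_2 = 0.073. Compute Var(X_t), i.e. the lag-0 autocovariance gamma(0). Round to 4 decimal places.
\gamma(0) = 3.2005

For an MA(q) process X_t = eps_t + sum_i theta_i eps_{t-i} with
Var(eps_t) = sigma^2, the variance is
  gamma(0) = sigma^2 * (1 + sum_i theta_i^2).
  sum_i theta_i^2 = (-0.248)^2 + (0.073)^2 = 0.061504 + 0.005329 = 0.066833.
  gamma(0) = 3 * (1 + 0.066833) = 3 * 1.066833 = 3.200499, which rounds to 3.2005.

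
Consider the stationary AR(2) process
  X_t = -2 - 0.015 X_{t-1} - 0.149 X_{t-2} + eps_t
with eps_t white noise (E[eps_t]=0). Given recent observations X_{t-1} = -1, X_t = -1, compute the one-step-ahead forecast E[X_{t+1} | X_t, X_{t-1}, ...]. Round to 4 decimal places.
E[X_{t+1} \mid \mathcal F_t] = -1.8360

For an AR(p) model X_t = c + sum_i phi_i X_{t-i} + eps_t, the
one-step-ahead conditional mean is
  E[X_{t+1} | X_t, ...] = c + sum_i phi_i X_{t+1-i}.
Substitute known values:
  E[X_{t+1} | ...] = -2 + (-0.015) * (-1) + (-0.149) * (-1)
                   = -1.8360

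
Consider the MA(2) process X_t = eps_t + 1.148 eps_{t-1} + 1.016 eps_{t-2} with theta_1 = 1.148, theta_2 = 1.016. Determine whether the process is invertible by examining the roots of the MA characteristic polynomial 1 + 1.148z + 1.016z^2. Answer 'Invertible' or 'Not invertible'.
\text{Not invertible}

The MA(q) characteristic polynomial is P(z) = 1 + 1.148z + 1.016z^2.
Invertibility requires all roots to lie outside the unit circle, i.e. |z| > 1 for every root.
Set 1 + (1.148) z + (1.016) z^2 = 0, i.e. a z^2 + b z + c = 0 with a = 1.016, b = 1.148, c = 1.
Discriminant D = b^2 - 4ac = (1.148)^2 - 4*(1.016)*1 = 1.317904 - (4.064) = -2.746096.
D < 0, so the roots are the complex-conjugate pair z = (-b +/- i sqrt(-D)) / (2a) = -0.565 +/- 0.8155i.
For a conjugate pair |z|^2 = z * conj(z) = (product of roots) = c/a = 1/(1.016) = 0.984252, so |z| = sqrt(0.984252) = 0.9921 for both roots.
Moduli of all roots: 0.9921, 0.9921.
All moduli strictly greater than 1? No.
Verdict: Not invertible.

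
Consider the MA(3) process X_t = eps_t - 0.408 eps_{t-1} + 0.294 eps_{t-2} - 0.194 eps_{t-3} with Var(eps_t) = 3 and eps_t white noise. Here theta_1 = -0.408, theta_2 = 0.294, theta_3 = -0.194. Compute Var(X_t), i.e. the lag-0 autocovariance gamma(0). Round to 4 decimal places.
\gamma(0) = 3.8716

For an MA(q) process X_t = eps_t + sum_i theta_i eps_{t-i} with
Var(eps_t) = sigma^2, the variance is
  gamma(0) = sigma^2 * (1 + sum_i theta_i^2).
  sum_i theta_i^2 = (-0.408)^2 + (0.294)^2 + (-0.194)^2 = 0.166464 + 0.086436 + 0.037636 = 0.290536.
  gamma(0) = 3 * (1 + 0.290536) = 3 * 1.290536 = 3.871608, which rounds to 3.8716.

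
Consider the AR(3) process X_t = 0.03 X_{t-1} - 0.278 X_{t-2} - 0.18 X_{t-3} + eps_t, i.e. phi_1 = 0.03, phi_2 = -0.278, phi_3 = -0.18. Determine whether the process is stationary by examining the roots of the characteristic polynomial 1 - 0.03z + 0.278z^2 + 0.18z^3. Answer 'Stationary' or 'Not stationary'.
\text{Stationary}

The AR(p) characteristic polynomial is P(z) = 1 - 0.03z + 0.278z^2 + 0.18z^3.
Stationarity requires all roots to lie outside the unit circle, i.e. |z| > 1 for every root.
Degree 3: look for a simple real root z0 first, then factor out (1 - z/z0) and solve the remaining quadratic.
Testing z0 = -2.5: P(-2.5) = 1 + (-0.03)(-2.5) + (0.278)(-2.5)^2 + (0.18)(-2.5)^3
  = 1 + (0.075) + (1.7375) + (-2.8125) = 0.  So z_0 = -2.5 is a root, |z_0| = 2.5.
Divide out the factor (1 + 0.4 z) = (1 - z/z0) (since 1/z0 = -0.4):
  P(z) = (1 + 0.4 z)(1 + (-0.43) z + (0.45) z^2)
  [check: z-coef -0.43 - (-0.4) = -0.03; z^2-coef 0.45 - (-0.4)(-0.43) = 0.278; z^3-coef -(-0.4)(0.45) = 0.18.]
Remaining roots from the quadratic factor 1 + (-0.43) z + (0.45) z^2:
  Set 1 + (-0.43) z + (0.45) z^2 = 0, i.e. a z^2 + b z + c = 0 with a = 0.45, b = -0.43, c = 1.
  Discriminant D = b^2 - 4ac = (-0.43)^2 - 4*(0.45)*1 = 0.1849 - (1.8) = -1.6151.
  D < 0, so the roots are the complex-conjugate pair z = (-b +/- i sqrt(-D)) / (2a) = 0.4778 +/- 1.4121i.
  For a conjugate pair |z|^2 = z * conj(z) = (product of roots) = c/a = 1/(0.45) = 2.222222, so |z| = sqrt(2.222222) = 1.4907 for both roots.
Moduli of all roots: 2.5000, 1.4907, 1.4907.
All moduli strictly greater than 1? Yes.
Verdict: Stationary.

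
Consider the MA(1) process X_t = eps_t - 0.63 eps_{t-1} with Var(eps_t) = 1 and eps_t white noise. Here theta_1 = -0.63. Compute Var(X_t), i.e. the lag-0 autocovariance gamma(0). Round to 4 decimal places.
\gamma(0) = 1.3969

For an MA(q) process X_t = eps_t + sum_i theta_i eps_{t-i} with
Var(eps_t) = sigma^2, the variance is
  gamma(0) = sigma^2 * (1 + sum_i theta_i^2).
  sum_i theta_i^2 = (-0.63)^2 = 0.3969.
  gamma(0) = 1 * (1 + 0.3969) = 1 * 1.3969 = 1.3969.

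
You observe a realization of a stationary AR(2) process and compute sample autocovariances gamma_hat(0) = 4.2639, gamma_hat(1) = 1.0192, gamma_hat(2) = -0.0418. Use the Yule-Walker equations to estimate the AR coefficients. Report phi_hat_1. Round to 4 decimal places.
\hat\phi_{1} = 0.2560

The Yule-Walker equations for an AR(p) process read, in matrix form,
  Gamma_p phi = r_p,   with   (Gamma_p)_{ij} = gamma(|i - j|),
                       (r_p)_i = gamma(i),   i,j = 1..p.
Substitute the sample gammas (Toeplitz matrix and right-hand side of size 2):
  Gamma_p = [[4.2639, 1.0192], [1.0192, 4.2639]]
  r_p     = [1.0192, -0.0418]
Written out:
  4.2639 phi_1 + 1.0192 phi_2 = 1.0192
  1.0192 phi_1 + 4.2639 phi_2 = -0.0418
Solve by Cramer's rule:
  det = gamma(0)^2 - gamma(1)^2 = (4.2639)^2 - (1.0192)^2 = 18.18084321 - 1.03876864 = 17.14207457
  phi_hat_1 = [gamma(1) gamma(0) - gamma(1) gamma(2)] / det = [(1.0192)(4.2639) - (1.0192)(-0.0418)] / 17.14207457 = 4.38836944 / 17.14207457 = 0.256
  phi_hat_2 = [gamma(0) gamma(2) - gamma(1)^2] / det = [(4.2639)(-0.0418) - (1.0192)^2] / 17.14207457 = -1.21699966 / 17.14207457 = -0.071
So phi_hat = [0.2560, -0.0710].
Therefore phi_hat_1 = 0.2560.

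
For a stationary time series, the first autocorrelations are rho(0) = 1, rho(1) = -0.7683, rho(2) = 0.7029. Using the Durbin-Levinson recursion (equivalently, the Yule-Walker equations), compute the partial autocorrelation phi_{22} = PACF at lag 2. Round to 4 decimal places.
\phi_{22} = 0.2749

The PACF at lag k is phi_{kk}, the last component of the solution
to the Yule-Walker system G_k phi = r_k where
  (G_k)_{ij} = rho(|i - j|), (r_k)_i = rho(i), i,j = 1..k.
Equivalently, Durbin-Levinson gives phi_{kk} iteratively:
  phi_{11} = rho(1)
  phi_{kk} = [rho(k) - sum_{j=1..k-1} phi_{k-1,j} rho(k-j)]
            / [1 - sum_{j=1..k-1} phi_{k-1,j} rho(j)],
  phi_{k,j} = phi_{k-1,j} - phi_{kk} phi_{k-1,k-j},  j = 1..k-1.
Step k = 1:
  phi_11 = rho(1) = -0.7683.
Step k = 2:
  phi_22 = [rho(2) - phi_11 rho(1)] / [1 - phi_11 rho(1)] = [0.7029 - (-0.7683)(-0.7683)] / [1 - (-0.7683)(-0.7683)]
         = 0.11261511 / 0.40971511 = 0.2749.
Therefore phi_{22} = 0.2749.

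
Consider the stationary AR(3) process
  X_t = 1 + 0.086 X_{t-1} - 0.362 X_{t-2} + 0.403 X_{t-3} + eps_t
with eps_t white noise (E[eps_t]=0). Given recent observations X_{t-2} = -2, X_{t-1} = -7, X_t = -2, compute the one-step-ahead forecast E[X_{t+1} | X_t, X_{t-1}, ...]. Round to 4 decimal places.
E[X_{t+1} \mid \mathcal F_t] = 2.5560

For an AR(p) model X_t = c + sum_i phi_i X_{t-i} + eps_t, the
one-step-ahead conditional mean is
  E[X_{t+1} | X_t, ...] = c + sum_i phi_i X_{t+1-i}.
Substitute known values:
  E[X_{t+1} | ...] = 1 + (0.086) * (-2) + (-0.362) * (-7) + (0.403) * (-2)
                   = 2.5560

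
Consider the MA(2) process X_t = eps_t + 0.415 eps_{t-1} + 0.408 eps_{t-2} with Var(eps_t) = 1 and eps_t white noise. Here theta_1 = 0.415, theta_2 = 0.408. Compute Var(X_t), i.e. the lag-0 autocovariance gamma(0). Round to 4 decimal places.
\gamma(0) = 1.3387

For an MA(q) process X_t = eps_t + sum_i theta_i eps_{t-i} with
Var(eps_t) = sigma^2, the variance is
  gamma(0) = sigma^2 * (1 + sum_i theta_i^2).
  sum_i theta_i^2 = (0.415)^2 + (0.408)^2 = 0.172225 + 0.166464 = 0.338689.
  gamma(0) = 1 * (1 + 0.338689) = 1 * 1.338689 = 1.338689, which rounds to 1.3387.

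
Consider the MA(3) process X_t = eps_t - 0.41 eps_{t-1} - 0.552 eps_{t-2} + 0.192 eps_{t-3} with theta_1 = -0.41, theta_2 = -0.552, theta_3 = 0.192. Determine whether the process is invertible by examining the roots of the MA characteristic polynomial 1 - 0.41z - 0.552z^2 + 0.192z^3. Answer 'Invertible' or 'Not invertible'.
\text{Invertible}

The MA(q) characteristic polynomial is P(z) = 1 - 0.41z - 0.552z^2 + 0.192z^3.
Invertibility requires all roots to lie outside the unit circle, i.e. |z| > 1 for every root.
Degree 3: look for a simple real root z0 first, then factor out (1 - z/z0) and solve the remaining quadratic.
Testing z0 = 1.25: P(1.25) = 1 + (-0.41)(1.25) + (-0.552)(1.25)^2 + (0.192)(1.25)^3
  = 1 + (-0.5125) + (-0.8625) + (0.375) = 0.  So z_0 = 1.25 is a root, |z_0| = 1.25.
Divide out the factor (1 - 0.8 z) = (1 - z/z0) (since 1/z0 = 0.8):
  P(z) = (1 - 0.8 z)(1 + (0.39) z + (-0.24) z^2)
  [check: z-coef 0.39 - (0.8) = -0.41; z^2-coef -0.24 - (0.8)(0.39) = -0.552; z^3-coef -(0.8)(-0.24) = 0.192.]
Remaining roots from the quadratic factor 1 + (0.39) z + (-0.24) z^2:
  Set 1 + (0.39) z + (-0.24) z^2 = 0, i.e. a z^2 + b z + c = 0 with a = -0.24, b = 0.39, c = 1.
  Discriminant D = b^2 - 4ac = (0.39)^2 - 4*(-0.24)*1 = 0.1521 - (-0.96) = 1.1121.
  D >= 0, so the roots are real: z = (-b +/- sqrt(D)) / (2a) = (-0.39 +/- 1.054562) / (-0.48).
    z_1 = (-0.39 + 1.054562) / (-0.48) = -1.3845,   |z_1| = 1.3845.
    z_2 = (-0.39 - 1.054562) / (-0.48) = 3.0095,   |z_2| = 3.0095.
Moduli of all roots: 1.2500, 1.3845, 3.0095.
All moduli strictly greater than 1? Yes.
Verdict: Invertible.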